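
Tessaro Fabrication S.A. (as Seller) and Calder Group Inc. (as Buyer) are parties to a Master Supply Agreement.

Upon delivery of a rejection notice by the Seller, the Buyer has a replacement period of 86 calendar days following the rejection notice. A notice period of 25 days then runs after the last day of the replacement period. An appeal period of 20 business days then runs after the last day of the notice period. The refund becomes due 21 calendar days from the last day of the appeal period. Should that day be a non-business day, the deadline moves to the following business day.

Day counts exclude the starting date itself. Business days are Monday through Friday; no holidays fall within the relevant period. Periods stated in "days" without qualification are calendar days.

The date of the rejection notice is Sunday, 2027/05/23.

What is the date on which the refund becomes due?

The last day of the replacement period: 86 calendar days after 2027/05/23 is 2027/08/17.
The last day of the notice period: 25 calendar days after 2027/08/17 is 2027/09/11.
The last day of the appeal period: counting 20 business days from Saturday, 2027/09/11 (Sep 13, Sep 14, Sep 15, Sep 16, …, Oct 6, Oct 7, Oct 8, skipping weekends) reaches Friday, 2027/10/08.
The date on which the refund becomes due: 2027/10/08 + 21 days = 2027/10/29. 2027/10/29 is a Friday, so no roll-forward applies.

2027/10/29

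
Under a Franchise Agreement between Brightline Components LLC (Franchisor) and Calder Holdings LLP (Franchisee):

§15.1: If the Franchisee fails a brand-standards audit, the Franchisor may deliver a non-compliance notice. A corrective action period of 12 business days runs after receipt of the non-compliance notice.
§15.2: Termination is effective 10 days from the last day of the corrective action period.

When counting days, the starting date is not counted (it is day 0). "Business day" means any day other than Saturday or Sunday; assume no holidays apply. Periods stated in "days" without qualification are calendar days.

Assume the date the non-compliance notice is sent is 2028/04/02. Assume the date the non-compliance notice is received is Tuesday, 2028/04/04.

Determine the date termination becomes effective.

The last day of the corrective action period: 12 business days after Tuesday, 2028/04/04, skipping weekends — Apr 5, Apr 6, Apr 7, Apr 10, …, Apr 18, Apr 19, Apr 20 — lands on Thursday, 2028/04/20.
The date termination becomes effective: 10 calendar days after 2028/04/20 is 2028/04/30.

2028/04/30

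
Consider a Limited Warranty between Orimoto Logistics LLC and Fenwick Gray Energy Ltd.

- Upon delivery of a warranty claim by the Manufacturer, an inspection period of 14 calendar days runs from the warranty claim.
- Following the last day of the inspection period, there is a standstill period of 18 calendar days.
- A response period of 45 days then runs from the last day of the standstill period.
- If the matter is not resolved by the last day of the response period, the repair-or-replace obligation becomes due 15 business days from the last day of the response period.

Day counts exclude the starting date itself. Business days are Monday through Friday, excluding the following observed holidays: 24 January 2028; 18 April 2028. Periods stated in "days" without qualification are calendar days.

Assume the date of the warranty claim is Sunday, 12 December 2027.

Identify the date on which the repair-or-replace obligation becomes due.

The last day of the inspection period: 12 December 2027 + 14 days = 26 December 2027.
The last day of the standstill period: 18 calendar days after 26 December 2027 is 13 January 2028.
Adding 45 calendar days to 13 January 2028 gives 27 February 2028, which is the last day of the response period.
From Sunday, 27 February 2028, 15 business days (Feb 28, Feb 29, Mar 1, Mar 2, …, Mar 15, Mar 16, Mar 17, skipping weekends) brings us to Friday, 17 March 2028, which is the date on which the repair-or-replace obligation becomes due.

17 March 2028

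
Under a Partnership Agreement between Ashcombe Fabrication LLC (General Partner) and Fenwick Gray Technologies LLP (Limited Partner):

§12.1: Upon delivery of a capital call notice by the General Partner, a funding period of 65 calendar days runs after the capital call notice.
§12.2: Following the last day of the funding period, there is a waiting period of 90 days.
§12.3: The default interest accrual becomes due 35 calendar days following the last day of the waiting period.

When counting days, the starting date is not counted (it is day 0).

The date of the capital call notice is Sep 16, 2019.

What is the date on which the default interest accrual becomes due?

Mar 24, 2020

Adding 65 calendar days to Sep 16, 2019 gives Nov 20, 2019, which is the last day of the funding period.
Adding 90 calendar days to Nov 20, 2019 gives Feb 18, 2020, which is the last day of the waiting period.
The date on which the default interest accrual becomes due: 35 calendar days after Feb 18, 2020 is Mar 24, 2020.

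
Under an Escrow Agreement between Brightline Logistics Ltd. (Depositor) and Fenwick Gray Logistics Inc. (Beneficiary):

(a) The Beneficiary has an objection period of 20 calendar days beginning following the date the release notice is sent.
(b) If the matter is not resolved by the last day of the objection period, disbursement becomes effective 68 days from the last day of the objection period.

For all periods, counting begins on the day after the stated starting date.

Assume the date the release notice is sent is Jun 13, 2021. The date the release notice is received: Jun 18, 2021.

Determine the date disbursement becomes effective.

The last day of the objection period: Jun 13, 2021 + 20 days = Jul 3, 2021.
The date disbursement becomes effective: 68 calendar days after Jul 3, 2021 is Sep 9, 2021.

Sep 9, 2021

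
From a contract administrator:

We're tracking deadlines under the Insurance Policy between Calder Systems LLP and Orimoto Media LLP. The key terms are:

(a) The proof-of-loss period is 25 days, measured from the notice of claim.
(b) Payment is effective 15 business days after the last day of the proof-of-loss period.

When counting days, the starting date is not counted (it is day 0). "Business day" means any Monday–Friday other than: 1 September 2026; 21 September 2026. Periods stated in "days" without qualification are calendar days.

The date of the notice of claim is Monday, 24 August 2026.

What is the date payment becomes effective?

12 October 2026

Adding 25 calendar days to 24 August 2026 gives 18 September 2026, which is the last day of the proof-of-loss period.
The date payment becomes effective: 15 business days after Friday, 18 September 2026, skipping weekends and the listed holiday on Sep 21 — Sep 22, Sep 23, Sep 24, Sep 25, …, Oct 8, Oct 9, Oct 12 — lands on Monday, 12 October 2026.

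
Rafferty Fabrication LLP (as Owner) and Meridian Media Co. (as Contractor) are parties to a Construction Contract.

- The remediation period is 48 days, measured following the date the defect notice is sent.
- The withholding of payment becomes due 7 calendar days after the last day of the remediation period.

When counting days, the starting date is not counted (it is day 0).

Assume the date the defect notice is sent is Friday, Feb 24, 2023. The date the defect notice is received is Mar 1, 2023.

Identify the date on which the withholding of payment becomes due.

Apr 20, 2023

The last day of the remediation period: Feb 24, 2023 + 48 days = Apr 13, 2023.
Adding 7 calendar days to Apr 13, 2023 gives Apr 20, 2023, which is the date on which the withholding of payment becomes due.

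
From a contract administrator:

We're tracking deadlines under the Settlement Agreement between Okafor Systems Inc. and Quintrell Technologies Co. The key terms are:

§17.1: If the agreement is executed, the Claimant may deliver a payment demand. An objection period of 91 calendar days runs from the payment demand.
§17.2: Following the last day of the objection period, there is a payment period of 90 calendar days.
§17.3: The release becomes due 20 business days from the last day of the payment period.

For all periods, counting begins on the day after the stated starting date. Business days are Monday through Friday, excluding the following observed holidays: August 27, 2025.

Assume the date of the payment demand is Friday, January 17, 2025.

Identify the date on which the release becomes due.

August 14, 2025

Adding 91 calendar days to January 17, 2025 gives April 18, 2025, which is the last day of the objection period.
Adding 90 calendar days to April 18, 2025 gives July 17, 2025, which is the last day of the payment period.
The date on which the release becomes due: 20 business days after Thursday, July 17, 2025, skipping weekends — Jul 18, Jul 21, Jul 22, Jul 23, …, Aug 12, Aug 13, Aug 14 — lands on Thursday, August 14, 2025.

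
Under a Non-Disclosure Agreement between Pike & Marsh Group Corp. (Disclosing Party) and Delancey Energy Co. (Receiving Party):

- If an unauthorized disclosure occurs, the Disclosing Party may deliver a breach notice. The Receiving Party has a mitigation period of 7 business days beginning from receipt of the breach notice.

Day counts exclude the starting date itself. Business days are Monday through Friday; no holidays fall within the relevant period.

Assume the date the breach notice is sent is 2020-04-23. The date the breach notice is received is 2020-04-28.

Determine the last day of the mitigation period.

From Tuesday, 2020-04-28, 7 business days (Apr 29, Apr 30, May 1, May 4, May 5, May 6, May 7, skipping weekends) brings us to Thursday, 2020-05-07, which is the last day of the mitigation period.

2020-05-07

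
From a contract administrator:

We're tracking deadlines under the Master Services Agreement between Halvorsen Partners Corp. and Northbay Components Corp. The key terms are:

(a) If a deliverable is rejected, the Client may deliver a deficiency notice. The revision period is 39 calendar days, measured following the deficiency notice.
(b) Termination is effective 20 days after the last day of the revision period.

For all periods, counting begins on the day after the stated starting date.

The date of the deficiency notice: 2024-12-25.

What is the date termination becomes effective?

The last day of the revision period: 2024-12-25 + 39 days = 2025-02-02.
Adding 20 calendar days to 2025-02-02 gives 2025-02-22, which is the date termination becomes effective.

2025-02-22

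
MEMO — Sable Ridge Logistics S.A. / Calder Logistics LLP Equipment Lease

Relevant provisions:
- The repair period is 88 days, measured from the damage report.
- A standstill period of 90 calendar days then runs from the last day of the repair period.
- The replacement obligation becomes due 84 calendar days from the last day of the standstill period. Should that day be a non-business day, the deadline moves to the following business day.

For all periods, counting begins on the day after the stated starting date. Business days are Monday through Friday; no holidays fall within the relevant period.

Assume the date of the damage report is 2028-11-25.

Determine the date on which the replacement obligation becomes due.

2029-08-14

The last day of the repair period: 2028-11-25 + 88 days = 2029-02-21.
The last day of the standstill period: 90 calendar days after 2029-02-21 is 2029-05-22.
The date on which the replacement obligation becomes due: 84 calendar days after 2029-05-22 is 2029-08-14. 2029-08-14 is a Tuesday, so no roll-forward applies.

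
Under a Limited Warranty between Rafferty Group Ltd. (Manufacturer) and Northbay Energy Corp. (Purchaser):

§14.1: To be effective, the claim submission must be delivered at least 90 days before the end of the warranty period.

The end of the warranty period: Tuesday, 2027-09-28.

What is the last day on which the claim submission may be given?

2027-06-30

Counting back 90 calendar days from 2027-09-28 gives 2027-06-30.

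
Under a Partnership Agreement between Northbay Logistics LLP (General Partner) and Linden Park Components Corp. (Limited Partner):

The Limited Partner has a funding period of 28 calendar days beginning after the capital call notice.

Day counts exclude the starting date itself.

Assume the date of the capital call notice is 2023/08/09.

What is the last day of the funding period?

The last day of the funding period: 2023/08/09 + 28 days = 2023/09/06.

2023/09/06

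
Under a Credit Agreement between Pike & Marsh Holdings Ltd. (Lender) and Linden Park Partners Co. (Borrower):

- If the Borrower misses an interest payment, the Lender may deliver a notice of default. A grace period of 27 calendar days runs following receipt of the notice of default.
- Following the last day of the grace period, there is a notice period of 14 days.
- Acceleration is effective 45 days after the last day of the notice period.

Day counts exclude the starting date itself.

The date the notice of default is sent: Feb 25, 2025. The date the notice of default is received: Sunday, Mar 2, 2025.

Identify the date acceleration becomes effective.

May 27, 2025

The last day of the grace period: Mar 2, 2025 + 27 days = Mar 29, 2025.
The last day of the notice period: Mar 29, 2025 + 14 days = Apr 12, 2025.
Adding 45 calendar days to Apr 12, 2025 gives May 27, 2025, which is the date acceleration becomes effective.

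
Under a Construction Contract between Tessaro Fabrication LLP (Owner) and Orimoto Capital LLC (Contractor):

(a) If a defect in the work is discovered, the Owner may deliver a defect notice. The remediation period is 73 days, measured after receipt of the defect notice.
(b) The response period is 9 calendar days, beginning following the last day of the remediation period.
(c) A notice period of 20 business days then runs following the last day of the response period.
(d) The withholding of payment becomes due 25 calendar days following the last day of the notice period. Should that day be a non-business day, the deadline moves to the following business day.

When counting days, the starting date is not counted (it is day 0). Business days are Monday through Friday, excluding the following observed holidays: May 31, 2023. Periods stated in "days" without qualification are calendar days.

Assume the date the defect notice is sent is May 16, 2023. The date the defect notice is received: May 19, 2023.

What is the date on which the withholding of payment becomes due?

Oct 2, 2023

The last day of the remediation period: May 19, 2023 + 73 days = Jul 31, 2023.
Adding 9 calendar days to Jul 31, 2023 gives Aug 9, 2023, which is the last day of the response period.
The last day of the notice period: counting 20 business days from Wednesday, Aug 9, 2023 (Aug 10, Aug 11, Aug 14, Aug 15, …, Sep 4, Sep 5, Sep 6, skipping weekends) reaches Wednesday, Sep 6, 2023.
Adding 25 calendar days to Sep 6, 2023 gives Oct 1, 2023, which is the date on which the withholding of payment becomes due. That falls on a Sunday, so it rolls to the next business day, Monday, Oct 2, 2023.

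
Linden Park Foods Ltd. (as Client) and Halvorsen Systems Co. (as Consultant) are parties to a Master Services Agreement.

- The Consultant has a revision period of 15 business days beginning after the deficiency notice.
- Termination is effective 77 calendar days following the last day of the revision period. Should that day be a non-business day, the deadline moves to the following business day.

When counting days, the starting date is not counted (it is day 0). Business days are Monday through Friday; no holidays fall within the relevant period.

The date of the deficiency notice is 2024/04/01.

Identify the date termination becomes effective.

From Monday, 2024/04/01, 15 business days (Apr 2, Apr 3, Apr 4, Apr 5, …, Apr 18, Apr 19, Apr 22, skipping weekends) brings us to Monday, 2024/04/22, which is the last day of the revision period.
The date termination becomes effective: 2024/04/22 + 77 days = 2024/07/08. 2024/07/08 is a Monday, so no roll-forward applies.

2024/07/08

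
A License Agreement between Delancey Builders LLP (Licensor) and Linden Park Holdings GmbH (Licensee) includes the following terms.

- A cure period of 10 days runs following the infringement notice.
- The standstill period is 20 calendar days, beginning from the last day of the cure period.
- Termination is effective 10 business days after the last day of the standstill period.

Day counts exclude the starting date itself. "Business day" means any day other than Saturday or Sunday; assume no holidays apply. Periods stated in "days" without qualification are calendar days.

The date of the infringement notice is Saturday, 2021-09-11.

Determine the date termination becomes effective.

2021-10-25

The last day of the cure period: 2021-09-11 + 10 days = 2021-09-21.
The last day of the standstill period: 20 calendar days after 2021-09-21 is 2021-10-11.
The date termination becomes effective: 10 business days after Monday, 2021-10-11, skipping weekends — Oct 12, Oct 13, Oct 14, Oct 15, Oct 18, Oct 19, Oct 20, Oct 21, Oct 22, Oct 25 — lands on Monday, 2021-10-25.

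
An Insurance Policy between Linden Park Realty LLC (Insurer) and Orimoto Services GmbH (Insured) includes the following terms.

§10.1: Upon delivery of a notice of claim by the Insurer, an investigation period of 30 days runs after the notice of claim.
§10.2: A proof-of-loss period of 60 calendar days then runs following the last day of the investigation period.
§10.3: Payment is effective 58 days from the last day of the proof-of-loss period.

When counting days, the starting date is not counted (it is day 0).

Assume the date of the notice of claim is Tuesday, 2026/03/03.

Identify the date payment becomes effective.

The last day of the investigation period: 2026/03/03 + 30 days = 2026/04/02.
The last day of the proof-of-loss period: 60 calendar days after 2026/04/02 is 2026/06/01.
Adding 58 calendar days to 2026/06/01 gives 2026/07/29, which is the date payment becomes effective.

2026/07/29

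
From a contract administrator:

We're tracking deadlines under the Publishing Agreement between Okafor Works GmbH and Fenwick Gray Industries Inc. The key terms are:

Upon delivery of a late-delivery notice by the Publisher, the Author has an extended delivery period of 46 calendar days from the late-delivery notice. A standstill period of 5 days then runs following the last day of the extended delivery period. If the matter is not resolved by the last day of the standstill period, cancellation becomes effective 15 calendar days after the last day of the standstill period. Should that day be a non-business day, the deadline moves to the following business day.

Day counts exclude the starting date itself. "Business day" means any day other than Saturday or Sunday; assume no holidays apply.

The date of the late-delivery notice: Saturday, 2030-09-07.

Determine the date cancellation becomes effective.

The last day of the extended delivery period: 46 calendar days after 2030-09-07 is 2030-10-23.
The last day of the standstill period: 2030-10-23 + 5 days = 2030-10-28.
The date cancellation becomes effective: 15 calendar days after 2030-10-28 is 2030-11-12. 2030-11-12 is a Tuesday, so no roll-forward applies.

2030-11-12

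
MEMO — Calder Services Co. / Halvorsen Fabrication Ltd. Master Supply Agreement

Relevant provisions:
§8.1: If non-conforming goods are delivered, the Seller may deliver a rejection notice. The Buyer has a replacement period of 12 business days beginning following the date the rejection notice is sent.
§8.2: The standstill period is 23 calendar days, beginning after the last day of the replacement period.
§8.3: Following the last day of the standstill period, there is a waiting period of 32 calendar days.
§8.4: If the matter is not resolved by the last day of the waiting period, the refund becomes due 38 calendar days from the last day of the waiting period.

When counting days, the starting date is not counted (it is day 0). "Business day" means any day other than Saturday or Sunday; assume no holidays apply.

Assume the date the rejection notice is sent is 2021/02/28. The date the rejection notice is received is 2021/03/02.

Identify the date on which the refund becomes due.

2021/06/17

The last day of the replacement period: 12 business days after Sunday, 2021/02/28, skipping weekends — Mar 1, Mar 2, Mar 3, Mar 4, …, Mar 12, Mar 15, Mar 16 — lands on Tuesday, 2021/03/16.
The last day of the standstill period: 23 calendar days after 2021/03/16 is 2021/04/08.
The last day of the waiting period: 32 calendar days after 2021/04/08 is 2021/05/10.
The date on which the refund becomes due: 2021/05/10 + 38 days = 2021/06/17.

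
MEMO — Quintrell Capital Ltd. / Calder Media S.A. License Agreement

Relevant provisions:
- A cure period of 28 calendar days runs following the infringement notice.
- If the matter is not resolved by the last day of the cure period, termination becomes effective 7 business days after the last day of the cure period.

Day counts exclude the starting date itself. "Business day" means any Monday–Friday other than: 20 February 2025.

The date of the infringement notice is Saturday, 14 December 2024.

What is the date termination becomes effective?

The last day of the cure period: 14 December 2024 + 28 days = 11 January 2025.
The date termination becomes effective: 7 business days after Saturday, 11 January 2025, skipping weekends — Jan 13, Jan 14, Jan 15, Jan 16, Jan 17, Jan 20, Jan 21 — lands on Tuesday, 21 January 2025.

21 January 2025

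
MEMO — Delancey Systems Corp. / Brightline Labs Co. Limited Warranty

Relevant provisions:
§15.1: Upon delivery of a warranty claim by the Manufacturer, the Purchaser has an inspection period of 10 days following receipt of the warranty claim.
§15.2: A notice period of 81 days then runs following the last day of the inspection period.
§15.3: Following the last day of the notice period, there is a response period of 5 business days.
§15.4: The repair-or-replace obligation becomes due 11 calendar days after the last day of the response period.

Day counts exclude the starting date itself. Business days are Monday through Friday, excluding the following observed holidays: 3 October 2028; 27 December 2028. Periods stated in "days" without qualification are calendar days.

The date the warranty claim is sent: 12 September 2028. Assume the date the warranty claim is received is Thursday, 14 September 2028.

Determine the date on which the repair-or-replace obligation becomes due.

The last day of the inspection period: 14 September 2028 + 10 days = 24 September 2028.
The last day of the notice period: 24 September 2028 + 81 days = 14 December 2028.
The last day of the response period: counting 5 business days from Thursday, 14 December 2028 (Dec 15, Dec 18, Dec 19, Dec 20, Dec 21, skipping weekends) reaches Thursday, 21 December 2028.
The date on which the repair-or-replace obligation becomes due: 21 December 2028 + 11 days = 1 January 2029.

1 January 2029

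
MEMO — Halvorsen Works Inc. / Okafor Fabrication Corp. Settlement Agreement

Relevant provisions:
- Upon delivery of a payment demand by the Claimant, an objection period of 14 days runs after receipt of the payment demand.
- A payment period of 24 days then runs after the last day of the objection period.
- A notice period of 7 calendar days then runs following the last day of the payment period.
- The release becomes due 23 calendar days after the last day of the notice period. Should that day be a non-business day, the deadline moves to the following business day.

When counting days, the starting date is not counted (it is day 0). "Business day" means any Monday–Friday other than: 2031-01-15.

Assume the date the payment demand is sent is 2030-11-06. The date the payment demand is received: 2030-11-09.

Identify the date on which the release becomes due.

2031-01-16

The last day of the objection period: 2030-11-09 + 14 days = 2030-11-23.
Adding 24 calendar days to 2030-11-23 gives 2030-12-17, which is the last day of the payment period.
The last day of the notice period: 7 calendar days after 2030-12-17 is 2030-12-24.
The date on which the release becomes due: 23 calendar days after 2030-12-24 is 2031-01-16. 2031-01-16 is a Thursday and is not a listed holiday, so no roll-forward applies.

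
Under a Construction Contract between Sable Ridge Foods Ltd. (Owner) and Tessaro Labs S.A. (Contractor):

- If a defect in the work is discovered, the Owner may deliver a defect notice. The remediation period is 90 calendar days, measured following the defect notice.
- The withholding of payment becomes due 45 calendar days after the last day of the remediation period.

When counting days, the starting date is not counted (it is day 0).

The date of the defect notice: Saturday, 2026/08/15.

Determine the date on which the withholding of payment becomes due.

2026/12/28

The last day of the remediation period: 2026/08/15 + 90 days = 2026/11/13.
Adding 45 calendar days to 2026/11/13 gives 2026/12/28, which is the date on which the withholding of payment becomes due.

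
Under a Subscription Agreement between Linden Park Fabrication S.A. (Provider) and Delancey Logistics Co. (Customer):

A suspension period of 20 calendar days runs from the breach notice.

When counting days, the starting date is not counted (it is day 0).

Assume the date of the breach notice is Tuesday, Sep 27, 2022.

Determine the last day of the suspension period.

Oct 17, 2022

The last day of the suspension period: 20 calendar days after Sep 27, 2022 is Oct 17, 2022.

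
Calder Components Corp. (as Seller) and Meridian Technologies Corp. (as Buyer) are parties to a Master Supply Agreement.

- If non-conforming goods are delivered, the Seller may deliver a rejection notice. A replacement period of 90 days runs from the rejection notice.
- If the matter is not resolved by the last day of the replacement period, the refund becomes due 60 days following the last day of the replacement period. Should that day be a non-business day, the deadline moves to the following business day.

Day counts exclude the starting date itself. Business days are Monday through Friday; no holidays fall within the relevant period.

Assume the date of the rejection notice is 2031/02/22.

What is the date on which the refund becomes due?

The last day of the replacement period: 90 calendar days after 2031/02/22 is 2031/05/23.
Adding 60 calendar days to 2031/05/23 gives 2031/07/22, which is the date on which the refund becomes due. 2031/07/22 is a Tuesday, so no roll-forward applies.

2031/07/22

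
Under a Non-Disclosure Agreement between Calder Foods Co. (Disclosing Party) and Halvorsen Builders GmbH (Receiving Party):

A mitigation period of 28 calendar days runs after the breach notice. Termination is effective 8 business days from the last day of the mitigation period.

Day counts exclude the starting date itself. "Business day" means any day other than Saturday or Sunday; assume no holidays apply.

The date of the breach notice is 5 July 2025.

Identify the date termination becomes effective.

13 August 2025

The last day of the mitigation period: 28 calendar days after 5 July 2025 is 2 August 2025.
The date termination becomes effective: counting 8 business days from Saturday, 2 August 2025 (Aug 4, Aug 5, Aug 6, Aug 7, Aug 8, Aug 11, Aug 12, Aug 13, skipping weekends) reaches Wednesday, 13 August 2025.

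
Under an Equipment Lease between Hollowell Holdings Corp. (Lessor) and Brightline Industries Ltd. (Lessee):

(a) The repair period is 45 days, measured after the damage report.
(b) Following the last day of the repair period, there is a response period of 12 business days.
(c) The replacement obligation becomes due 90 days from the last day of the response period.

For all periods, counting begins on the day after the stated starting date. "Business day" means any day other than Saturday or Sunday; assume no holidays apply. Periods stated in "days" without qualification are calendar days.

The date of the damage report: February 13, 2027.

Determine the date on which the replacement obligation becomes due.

The last day of the repair period: 45 calendar days after February 13, 2027 is March 30, 2027.
The last day of the response period: counting 12 business days from Tuesday, March 30, 2027 (Mar 31, Apr 1, Apr 2, Apr 5, …, Apr 13, Apr 14, Apr 15, skipping weekends) reaches Thursday, April 15, 2027.
The date on which the replacement obligation becomes due: April 15, 2027 + 90 days = July 14, 2027.

July 14, 2027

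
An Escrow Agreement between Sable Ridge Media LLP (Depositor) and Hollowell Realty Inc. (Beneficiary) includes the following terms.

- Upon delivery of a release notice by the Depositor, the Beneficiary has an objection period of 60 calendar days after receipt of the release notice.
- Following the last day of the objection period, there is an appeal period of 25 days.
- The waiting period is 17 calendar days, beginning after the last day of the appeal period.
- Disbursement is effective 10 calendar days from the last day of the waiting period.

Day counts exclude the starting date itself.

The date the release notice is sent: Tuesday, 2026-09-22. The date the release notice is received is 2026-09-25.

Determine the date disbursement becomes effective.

Adding 60 calendar days to 2026-09-25 gives 2026-11-24, which is the last day of the objection period.
The last day of the appeal period: 2026-11-24 + 25 days = 2026-12-19.
Adding 17 calendar days to 2026-12-19 gives 2027-01-05, which is the last day of the waiting period.
The date disbursement becomes effective: 2027-01-05 + 10 days = 2027-01-15.

2027-01-15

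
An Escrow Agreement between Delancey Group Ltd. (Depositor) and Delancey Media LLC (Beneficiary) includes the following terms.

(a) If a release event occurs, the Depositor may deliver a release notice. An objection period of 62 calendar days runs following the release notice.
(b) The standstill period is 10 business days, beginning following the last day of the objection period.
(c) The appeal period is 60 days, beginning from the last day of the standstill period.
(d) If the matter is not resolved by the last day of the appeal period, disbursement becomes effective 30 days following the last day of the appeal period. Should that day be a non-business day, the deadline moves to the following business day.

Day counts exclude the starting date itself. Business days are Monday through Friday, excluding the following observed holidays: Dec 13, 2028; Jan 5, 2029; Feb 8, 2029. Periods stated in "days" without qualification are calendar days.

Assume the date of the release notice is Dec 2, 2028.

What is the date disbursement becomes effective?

The last day of the objection period: Dec 2, 2028 + 62 days = Feb 2, 2029.
The last day of the standstill period: 10 business days after Friday, Feb 2, 2029, skipping weekends and the listed holiday on Feb 8 — Feb 5, Feb 6, Feb 7, Feb 9, Feb 12, Feb 13, Feb 14, Feb 15, Feb 16, Feb 19 — lands on Monday, Feb 19, 2029.
The last day of the appeal period: 60 calendar days after Feb 19, 2029 is Apr 20, 2029.
The date disbursement becomes effective: 30 calendar days after Apr 20, 2029 is May 20, 2029. That falls on a Sunday, so it rolls to the next business day, Monday, May 21, 2029.

May 21, 2029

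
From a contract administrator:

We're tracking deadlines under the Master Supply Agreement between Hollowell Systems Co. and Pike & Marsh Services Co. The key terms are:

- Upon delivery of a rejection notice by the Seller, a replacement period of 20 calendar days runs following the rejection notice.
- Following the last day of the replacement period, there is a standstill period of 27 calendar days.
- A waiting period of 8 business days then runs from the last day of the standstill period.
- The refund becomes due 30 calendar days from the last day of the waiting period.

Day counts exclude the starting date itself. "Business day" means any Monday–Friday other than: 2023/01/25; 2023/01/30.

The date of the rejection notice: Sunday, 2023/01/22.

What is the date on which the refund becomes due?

2023/04/21

Adding 20 calendar days to 2023/01/22 gives 2023/02/11, which is the last day of the replacement period.
The last day of the standstill period: 2023/02/11 + 27 days = 2023/03/10.
The last day of the waiting period: 8 business days after Friday, 2023/03/10, skipping weekends — Mar 13, Mar 14, Mar 15, Mar 16, Mar 17, Mar 20, Mar 21, Mar 22 — lands on Wednesday, 2023/03/22.
Adding 30 calendar days to 2023/03/22 gives 2023/04/21, which is the date on which the refund becomes due.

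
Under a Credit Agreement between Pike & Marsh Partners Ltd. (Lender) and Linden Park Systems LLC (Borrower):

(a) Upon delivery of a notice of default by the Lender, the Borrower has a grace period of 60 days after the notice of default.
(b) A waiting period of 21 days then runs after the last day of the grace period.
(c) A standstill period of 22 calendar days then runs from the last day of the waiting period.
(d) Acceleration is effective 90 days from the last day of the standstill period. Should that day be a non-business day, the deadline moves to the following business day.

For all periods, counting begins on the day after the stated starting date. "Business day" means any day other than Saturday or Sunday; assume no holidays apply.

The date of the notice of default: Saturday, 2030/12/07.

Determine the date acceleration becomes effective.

2031/06/18

Adding 60 calendar days to 2030/12/07 gives 2031/02/05, which is the last day of the grace period.
The last day of the waiting period: 21 calendar days after 2031/02/05 is 2031/02/26.
Adding 22 calendar days to 2031/02/26 gives 2031/03/20, which is the last day of the standstill period.
The date acceleration becomes effective: 90 calendar days after 2031/03/20 is 2031/06/18. 2031/06/18 is a Wednesday, so no roll-forward applies.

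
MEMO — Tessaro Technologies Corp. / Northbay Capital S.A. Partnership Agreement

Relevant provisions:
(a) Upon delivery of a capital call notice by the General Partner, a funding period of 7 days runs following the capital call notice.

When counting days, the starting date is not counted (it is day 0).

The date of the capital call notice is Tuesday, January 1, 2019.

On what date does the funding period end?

January 8, 2019

The last day of the funding period: 7 calendar days after January 1, 2019 is January 8, 2019.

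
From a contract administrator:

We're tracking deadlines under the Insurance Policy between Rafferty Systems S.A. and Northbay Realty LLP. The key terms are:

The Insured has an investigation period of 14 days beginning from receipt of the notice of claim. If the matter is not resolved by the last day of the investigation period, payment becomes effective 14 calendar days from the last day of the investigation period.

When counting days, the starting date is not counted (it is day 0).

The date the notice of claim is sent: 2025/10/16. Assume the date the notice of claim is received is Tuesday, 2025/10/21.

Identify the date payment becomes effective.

The last day of the investigation period: 2025/10/21 + 14 days = 2025/11/04.
The date payment becomes effective: 2025/11/04 + 14 days = 2025/11/18.

2025/11/18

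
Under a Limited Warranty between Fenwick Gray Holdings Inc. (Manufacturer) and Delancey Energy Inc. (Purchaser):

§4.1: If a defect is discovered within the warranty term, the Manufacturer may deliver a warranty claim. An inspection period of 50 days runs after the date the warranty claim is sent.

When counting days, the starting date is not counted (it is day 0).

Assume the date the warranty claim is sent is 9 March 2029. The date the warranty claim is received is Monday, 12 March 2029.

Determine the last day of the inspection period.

28 April 2029

The last day of the inspection period: 9 March 2029 + 50 days = 28 April 2029.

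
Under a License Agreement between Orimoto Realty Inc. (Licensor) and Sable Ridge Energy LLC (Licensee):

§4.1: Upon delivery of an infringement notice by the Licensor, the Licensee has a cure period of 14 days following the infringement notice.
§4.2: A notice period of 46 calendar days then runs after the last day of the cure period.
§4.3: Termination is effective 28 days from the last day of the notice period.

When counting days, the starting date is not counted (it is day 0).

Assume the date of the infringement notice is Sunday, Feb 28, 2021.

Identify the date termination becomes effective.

May 27, 2021

The last day of the cure period: 14 calendar days after Feb 28, 2021 is Mar 14, 2021.
Adding 46 calendar days to Mar 14, 2021 gives Apr 29, 2021, which is the last day of the notice period.
The date termination becomes effective: 28 calendar days after Apr 29, 2021 is May 27, 2021.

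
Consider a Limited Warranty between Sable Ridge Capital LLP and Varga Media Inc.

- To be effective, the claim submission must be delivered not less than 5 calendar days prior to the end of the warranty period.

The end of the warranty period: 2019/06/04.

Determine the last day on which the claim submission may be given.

2019/05/30

Counting back 5 calendar days from 2019/06/04 gives 2019/05/30.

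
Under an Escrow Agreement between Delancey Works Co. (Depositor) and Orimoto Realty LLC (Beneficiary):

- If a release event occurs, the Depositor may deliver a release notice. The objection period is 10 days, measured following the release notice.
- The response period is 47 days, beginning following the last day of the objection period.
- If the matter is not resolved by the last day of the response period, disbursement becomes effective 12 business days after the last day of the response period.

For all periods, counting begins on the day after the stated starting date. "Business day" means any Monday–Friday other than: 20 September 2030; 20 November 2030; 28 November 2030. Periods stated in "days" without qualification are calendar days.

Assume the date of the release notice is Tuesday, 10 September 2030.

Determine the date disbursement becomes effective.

25 November 2030

The last day of the objection period: 10 September 2030 + 10 days = 20 September 2030.
The last day of the response period: 47 calendar days after 20 September 2030 is 6 November 2030.
From Wednesday, 6 November 2030, 12 business days (Nov 7, Nov 8, Nov 11, Nov 12, …, Nov 21, Nov 22, Nov 25, skipping weekends and the listed holiday on Nov 20) brings us to Monday, 25 November 2030, which is the date disbursement becomes effective.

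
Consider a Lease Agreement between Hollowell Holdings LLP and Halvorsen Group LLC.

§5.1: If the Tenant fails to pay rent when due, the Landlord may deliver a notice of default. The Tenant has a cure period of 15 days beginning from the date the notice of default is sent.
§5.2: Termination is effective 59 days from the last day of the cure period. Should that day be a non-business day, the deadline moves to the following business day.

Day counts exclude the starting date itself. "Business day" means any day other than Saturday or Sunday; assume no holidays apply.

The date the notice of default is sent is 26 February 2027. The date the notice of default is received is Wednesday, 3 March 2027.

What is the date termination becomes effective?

11 May 2027

The last day of the cure period: 26 February 2027 + 15 days = 13 March 2027.
Adding 59 calendar days to 13 March 2027 gives 11 May 2027, which is the date termination becomes effective. 11 May 2027 is a Tuesday, so no roll-forward applies.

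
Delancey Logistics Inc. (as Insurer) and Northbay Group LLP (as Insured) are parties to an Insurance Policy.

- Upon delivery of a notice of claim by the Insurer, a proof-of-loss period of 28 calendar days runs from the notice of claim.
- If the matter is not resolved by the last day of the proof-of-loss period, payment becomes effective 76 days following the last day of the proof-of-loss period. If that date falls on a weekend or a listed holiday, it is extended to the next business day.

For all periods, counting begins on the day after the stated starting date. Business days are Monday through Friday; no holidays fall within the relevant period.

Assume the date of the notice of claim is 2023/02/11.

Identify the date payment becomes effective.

Adding 28 calendar days to 2023/02/11 gives 2023/03/11, which is the last day of the proof-of-loss period.
The date payment becomes effective: 76 calendar days after 2023/03/11 is 2023/05/26. 2023/05/26 is a Friday, so no roll-forward applies.

2023/05/26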